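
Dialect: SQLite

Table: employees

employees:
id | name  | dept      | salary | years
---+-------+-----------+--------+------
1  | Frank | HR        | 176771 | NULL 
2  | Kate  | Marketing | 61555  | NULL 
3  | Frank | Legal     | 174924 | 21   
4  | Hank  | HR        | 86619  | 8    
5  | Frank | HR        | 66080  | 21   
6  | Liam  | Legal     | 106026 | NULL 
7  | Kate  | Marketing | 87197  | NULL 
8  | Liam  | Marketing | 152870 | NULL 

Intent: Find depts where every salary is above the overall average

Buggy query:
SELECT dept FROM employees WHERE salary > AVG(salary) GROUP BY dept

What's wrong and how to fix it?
Bug: WHERE evaluates per row before aggregation, so AVG() is unavailable

Fix: Compute the overall average in a scalar subquery and compare each group's MIN against it in HAVING

Corrected query:
SELECT dept FROM employees GROUP BY dept HAVING MIN(salary) > (SELECT AVG(salary) FROM employees)

Result:
(no rows)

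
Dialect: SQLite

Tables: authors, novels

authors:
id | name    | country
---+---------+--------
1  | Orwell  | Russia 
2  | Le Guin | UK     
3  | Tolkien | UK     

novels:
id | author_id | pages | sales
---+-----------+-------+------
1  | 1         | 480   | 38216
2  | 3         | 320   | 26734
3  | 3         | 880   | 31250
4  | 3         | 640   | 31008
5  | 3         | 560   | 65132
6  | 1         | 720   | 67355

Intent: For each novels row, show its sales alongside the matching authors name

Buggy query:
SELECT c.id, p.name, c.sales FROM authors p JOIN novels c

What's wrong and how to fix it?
Bug: JOIN with no ON clause produces a cartesian product; every novels row pairs with every authors row

Fix: Specify the join condition linking the foreign key to the parent id

Corrected query:
SELECT c.id, p.name, c.sales FROM authors p JOIN novels c ON c.author_id = p.id

Result:
id | name    | sales
---+---------+------
1  | Orwell  | 38216
2  | Tolkien | 26734
3  | Tolkien | 31250
4  | Tolkien | 31008
5  | Tolkien | 65132
6  | Orwell  | 67355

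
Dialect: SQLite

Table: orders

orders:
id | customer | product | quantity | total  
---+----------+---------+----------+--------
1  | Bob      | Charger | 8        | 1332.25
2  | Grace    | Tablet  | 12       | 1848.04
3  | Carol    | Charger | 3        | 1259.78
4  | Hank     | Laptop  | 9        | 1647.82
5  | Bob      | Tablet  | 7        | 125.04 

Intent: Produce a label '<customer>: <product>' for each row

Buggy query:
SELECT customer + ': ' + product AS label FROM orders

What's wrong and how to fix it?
Bug: '+' is numeric addition; on text columns SQLite converts them to 0 instead of concatenating

Fix: Replace + with || to concatenate text

Corrected query:
SELECT customer || ': ' || product AS label FROM orders

Result:
label         
--------------
Bob: Charger  
Grace: Tablet 
Carol: Charger
Hank: Laptop  
Bob: Tablet   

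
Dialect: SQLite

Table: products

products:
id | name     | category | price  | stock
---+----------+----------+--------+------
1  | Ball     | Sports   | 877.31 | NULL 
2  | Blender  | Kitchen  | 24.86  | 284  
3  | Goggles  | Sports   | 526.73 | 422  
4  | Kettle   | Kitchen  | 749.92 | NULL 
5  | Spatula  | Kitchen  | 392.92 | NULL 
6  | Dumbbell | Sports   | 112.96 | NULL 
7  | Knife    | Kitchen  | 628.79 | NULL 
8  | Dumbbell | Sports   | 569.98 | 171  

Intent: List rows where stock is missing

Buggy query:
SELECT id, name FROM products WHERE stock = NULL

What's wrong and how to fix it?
Bug: '= NULL' is always unknown in SQL three-valued logic, so no rows match

Fix: Use IS NULL to test for NULL

Corrected query:
SELECT id, name FROM products WHERE stock IS NULL

Result:
id | name    
---+---------
1  | Ball    
4  | Kettle  
5  | Spatula 
6  | Dumbbell
7  | Knife   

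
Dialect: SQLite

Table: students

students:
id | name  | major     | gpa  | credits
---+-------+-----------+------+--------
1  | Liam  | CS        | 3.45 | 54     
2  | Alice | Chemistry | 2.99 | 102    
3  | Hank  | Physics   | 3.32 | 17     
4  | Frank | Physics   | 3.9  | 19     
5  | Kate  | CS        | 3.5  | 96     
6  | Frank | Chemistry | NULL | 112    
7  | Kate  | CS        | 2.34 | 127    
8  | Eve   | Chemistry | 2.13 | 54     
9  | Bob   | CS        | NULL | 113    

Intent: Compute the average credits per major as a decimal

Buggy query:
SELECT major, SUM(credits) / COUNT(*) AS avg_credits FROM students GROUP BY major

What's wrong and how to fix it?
Bug: Both operands are integers, so '/' performs integer division and truncates

Fix: Multiply by 1.0 (or CAST to REAL) to force floating-point division

Corrected query:
SELECT major, SUM(credits) * 1.0 / COUNT(*) AS avg_credits FROM students GROUP BY major

Result:
major     | avg_credits
----------+------------
CS        | 97.5       
Chemistry | 89.333333  
Physics   | 18         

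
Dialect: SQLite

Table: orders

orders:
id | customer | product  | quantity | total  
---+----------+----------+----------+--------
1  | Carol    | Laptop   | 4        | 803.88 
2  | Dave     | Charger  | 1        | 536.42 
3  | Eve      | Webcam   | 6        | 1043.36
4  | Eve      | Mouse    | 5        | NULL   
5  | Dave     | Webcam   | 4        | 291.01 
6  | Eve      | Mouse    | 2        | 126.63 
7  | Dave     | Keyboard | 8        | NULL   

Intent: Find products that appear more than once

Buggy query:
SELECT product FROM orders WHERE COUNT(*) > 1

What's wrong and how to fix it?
Bug: COUNT(*) is an aggregate and cannot be used in WHERE

Fix: GROUP BY product, then filter groups with HAVING COUNT(*) > 1

Corrected query:
SELECT product FROM orders GROUP BY product HAVING COUNT(*) > 1

Result:
product
-------
Mouse  
Webcam 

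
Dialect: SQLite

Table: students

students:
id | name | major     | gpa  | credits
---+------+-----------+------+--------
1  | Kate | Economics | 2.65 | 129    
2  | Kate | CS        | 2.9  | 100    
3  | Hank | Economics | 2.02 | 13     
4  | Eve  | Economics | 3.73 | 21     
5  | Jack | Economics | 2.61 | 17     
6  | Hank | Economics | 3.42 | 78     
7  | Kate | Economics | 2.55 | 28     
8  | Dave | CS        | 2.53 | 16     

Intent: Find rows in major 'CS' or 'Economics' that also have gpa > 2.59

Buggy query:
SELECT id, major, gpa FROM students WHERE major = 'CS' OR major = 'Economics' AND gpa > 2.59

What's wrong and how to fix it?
Bug: AND binds tighter than OR, so this parses as major = 'CS' OR (major = 'Economics' AND gpa > 2.59)

Fix: Add parentheses around the OR so the AND applies to both alternatives

Corrected query:
SELECT id, major, gpa FROM students WHERE (major = 'CS' OR major = 'Economics') AND gpa > 2.59

Result:
id | major     | gpa 
---+-----------+-----
1  | Economics | 2.65
2  | CS        | 2.9 
4  | Economics | 3.73
5  | Economics | 2.61
6  | Economics | 3.42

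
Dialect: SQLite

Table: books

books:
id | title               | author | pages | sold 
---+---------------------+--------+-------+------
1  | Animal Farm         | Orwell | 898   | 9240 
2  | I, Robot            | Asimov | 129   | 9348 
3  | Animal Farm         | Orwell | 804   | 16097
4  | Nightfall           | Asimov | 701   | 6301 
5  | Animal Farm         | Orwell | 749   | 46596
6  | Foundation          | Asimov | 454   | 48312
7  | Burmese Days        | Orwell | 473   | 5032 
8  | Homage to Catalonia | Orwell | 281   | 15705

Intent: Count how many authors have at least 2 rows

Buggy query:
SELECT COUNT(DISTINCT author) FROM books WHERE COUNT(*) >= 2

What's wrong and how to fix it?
Bug: WHERE filters individual rows, not groups, so a group-level COUNT is invalid there

Fix: Use a subquery that GROUPs and filters with HAVING, then count its rows

Corrected query:
SELECT COUNT(*) FROM (SELECT author FROM books GROUP BY author HAVING COUNT(*) >= 2)

Result:
COUNT(*)
--------
2       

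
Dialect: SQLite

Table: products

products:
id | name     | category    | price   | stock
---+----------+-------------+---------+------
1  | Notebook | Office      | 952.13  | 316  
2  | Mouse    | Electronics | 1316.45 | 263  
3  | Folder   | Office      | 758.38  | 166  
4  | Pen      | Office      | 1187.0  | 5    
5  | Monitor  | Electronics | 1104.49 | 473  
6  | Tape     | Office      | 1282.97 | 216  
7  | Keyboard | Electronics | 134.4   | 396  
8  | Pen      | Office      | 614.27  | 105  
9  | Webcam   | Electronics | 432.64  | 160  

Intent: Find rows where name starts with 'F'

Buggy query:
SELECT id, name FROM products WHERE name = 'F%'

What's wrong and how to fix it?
Bug: '=' compares the literal string including the % character; pattern matching needs LIKE

Fix: Use LIKE for wildcard pattern matching

Corrected query:
SELECT id, name FROM products WHERE name LIKE 'F%'

Result:
id | name  
---+-------
3  | Folder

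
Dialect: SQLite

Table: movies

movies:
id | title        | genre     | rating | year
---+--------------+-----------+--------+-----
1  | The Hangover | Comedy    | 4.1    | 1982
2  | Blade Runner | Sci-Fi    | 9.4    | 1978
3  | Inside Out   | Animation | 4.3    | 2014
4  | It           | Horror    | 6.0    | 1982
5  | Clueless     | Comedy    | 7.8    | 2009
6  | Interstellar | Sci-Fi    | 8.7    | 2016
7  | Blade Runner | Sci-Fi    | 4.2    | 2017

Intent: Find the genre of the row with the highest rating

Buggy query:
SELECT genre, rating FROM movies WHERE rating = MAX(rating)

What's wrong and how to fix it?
Bug: WHERE is evaluated per row; an aggregate over the whole table isn't defined there

Fix: Wrap MAX in a scalar subquery so WHERE compares against a single value

Corrected query:
SELECT genre, rating FROM movies WHERE rating = (SELECT MAX(rating) FROM movies)

Result:
genre  | rating
-------+-------
Sci-Fi | 9.4   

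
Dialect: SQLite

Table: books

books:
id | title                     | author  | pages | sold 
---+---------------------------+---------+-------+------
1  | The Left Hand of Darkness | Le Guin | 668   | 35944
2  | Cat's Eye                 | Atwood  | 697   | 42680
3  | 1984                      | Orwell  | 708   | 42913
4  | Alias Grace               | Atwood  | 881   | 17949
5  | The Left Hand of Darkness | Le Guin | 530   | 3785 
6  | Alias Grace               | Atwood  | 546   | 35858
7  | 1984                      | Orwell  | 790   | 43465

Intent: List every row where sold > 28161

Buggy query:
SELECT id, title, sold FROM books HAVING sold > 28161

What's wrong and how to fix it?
Bug: HAVING filters the output of aggregation, but this query has no GROUP BY and no aggregate functions, so SQLite rejects it (HAVING clause on a non-aggregate query); the condition here is per row

Fix: Use WHERE for row-level filtering

Corrected query:
SELECT id, title, sold FROM books WHERE sold > 28161

Result:
id | title                     | sold 
---+---------------------------+------
1  | The Left Hand of Darkness | 35944
2  | Cat's Eye                 | 42680
3  | 1984                      | 42913
6  | Alias Grace               | 35858
7  | 1984                      | 43465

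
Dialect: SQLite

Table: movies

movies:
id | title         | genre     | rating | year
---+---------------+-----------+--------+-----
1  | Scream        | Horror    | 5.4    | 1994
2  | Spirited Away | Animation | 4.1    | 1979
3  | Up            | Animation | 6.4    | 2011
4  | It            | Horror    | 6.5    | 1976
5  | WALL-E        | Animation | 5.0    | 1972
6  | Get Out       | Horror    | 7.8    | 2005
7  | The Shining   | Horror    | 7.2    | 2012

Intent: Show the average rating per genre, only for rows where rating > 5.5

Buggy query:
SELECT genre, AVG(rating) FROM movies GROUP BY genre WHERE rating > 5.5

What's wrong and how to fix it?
Bug: WHERE cannot follow GROUP BY

Fix: Move the WHERE clause before GROUP BY

Corrected query:
SELECT genre, AVG(rating) FROM movies WHERE rating > 5.5 GROUP BY genre

Result:
genre     | AVG(rating)
----------+------------
Animation | 6.4        
Horror    | 7.166667   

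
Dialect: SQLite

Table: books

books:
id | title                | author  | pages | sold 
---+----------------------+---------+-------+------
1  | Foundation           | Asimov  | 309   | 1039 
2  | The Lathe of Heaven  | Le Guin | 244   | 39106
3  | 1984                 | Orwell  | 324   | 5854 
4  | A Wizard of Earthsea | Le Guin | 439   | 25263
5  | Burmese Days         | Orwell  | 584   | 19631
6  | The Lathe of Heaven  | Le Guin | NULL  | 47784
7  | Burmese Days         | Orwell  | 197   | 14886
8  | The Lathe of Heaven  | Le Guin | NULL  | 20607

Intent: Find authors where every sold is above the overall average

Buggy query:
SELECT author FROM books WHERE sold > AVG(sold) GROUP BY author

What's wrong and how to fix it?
Bug: AVG() is an aggregate; it can't sit directly in WHERE

Fix: Compute the overall average in a scalar subquery and compare each group's MIN against it in HAVING

Corrected query:
SELECT author FROM books GROUP BY author HAVING MIN(sold) > (SELECT AVG(sold) FROM books)

Result:
(no rows)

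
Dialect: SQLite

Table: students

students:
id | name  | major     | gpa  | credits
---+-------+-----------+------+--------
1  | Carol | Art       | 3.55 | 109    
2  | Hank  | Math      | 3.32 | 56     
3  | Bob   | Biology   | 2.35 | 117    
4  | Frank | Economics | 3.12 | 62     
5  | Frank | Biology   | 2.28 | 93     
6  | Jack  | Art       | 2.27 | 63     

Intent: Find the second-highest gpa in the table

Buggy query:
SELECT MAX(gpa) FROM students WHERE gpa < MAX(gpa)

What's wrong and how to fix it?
Bug: The inner MAX is an aggregate inside WHERE, which is not allowed

Fix: Put the inner MAX in a scalar subquery

Corrected query:
SELECT MAX(gpa) FROM students WHERE gpa < (SELECT MAX(gpa) FROM students)

Result:
MAX(gpa)
--------
3.32    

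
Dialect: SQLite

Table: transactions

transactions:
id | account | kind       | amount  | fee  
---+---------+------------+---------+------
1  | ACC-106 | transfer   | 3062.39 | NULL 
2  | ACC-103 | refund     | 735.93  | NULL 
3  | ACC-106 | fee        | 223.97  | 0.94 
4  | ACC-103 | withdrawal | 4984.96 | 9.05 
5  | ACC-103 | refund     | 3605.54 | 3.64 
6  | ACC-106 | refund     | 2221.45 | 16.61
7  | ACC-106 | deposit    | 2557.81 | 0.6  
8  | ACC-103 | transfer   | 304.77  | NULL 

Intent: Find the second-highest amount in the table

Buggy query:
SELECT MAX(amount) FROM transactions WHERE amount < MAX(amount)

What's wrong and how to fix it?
Bug: The inner MAX is an aggregate inside WHERE, which is not allowed

Fix: Put the inner MAX in a scalar subquery

Corrected query:
SELECT MAX(amount) FROM transactions WHERE amount < (SELECT MAX(amount) FROM transactions)

Result:
MAX(amount)
-----------
3605.54    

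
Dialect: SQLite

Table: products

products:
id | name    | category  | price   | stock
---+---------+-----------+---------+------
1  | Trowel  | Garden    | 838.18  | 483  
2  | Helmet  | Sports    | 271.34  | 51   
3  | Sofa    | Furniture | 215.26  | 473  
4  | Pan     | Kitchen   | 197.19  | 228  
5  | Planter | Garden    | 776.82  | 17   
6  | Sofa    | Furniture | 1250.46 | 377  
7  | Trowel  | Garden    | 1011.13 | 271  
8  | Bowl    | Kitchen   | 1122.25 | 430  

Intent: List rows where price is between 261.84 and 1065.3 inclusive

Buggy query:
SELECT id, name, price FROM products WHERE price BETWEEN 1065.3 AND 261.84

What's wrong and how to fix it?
Bug: BETWEEN expects the lower bound first; with 1065.3 AND 261.84 the range is empty

Fix: Swap the bounds so the smaller value comes first

Corrected query:
SELECT id, name, price FROM products WHERE price BETWEEN 261.84 AND 1065.3

Result:
id | name    | price  
---+---------+--------
1  | Trowel  | 838.18 
2  | Helmet  | 271.34 
5  | Planter | 776.82 
7  | Trowel  | 1011.13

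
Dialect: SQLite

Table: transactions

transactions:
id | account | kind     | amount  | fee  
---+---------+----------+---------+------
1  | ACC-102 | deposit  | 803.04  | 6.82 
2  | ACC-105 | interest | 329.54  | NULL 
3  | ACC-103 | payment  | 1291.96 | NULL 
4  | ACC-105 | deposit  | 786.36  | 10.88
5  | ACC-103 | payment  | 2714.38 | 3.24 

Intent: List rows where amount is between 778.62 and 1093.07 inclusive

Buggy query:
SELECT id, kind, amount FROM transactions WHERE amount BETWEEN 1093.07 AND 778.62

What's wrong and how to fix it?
Bug: The bounds are reversed; BETWEEN a AND b requires a <= b to match anything

Fix: Write BETWEEN 778.62 AND 1093.07

Corrected query:
SELECT id, kind, amount FROM transactions WHERE amount BETWEEN 778.62 AND 1093.07

Result:
id | kind    | amount
---+---------+-------
1  | deposit | 803.04
4  | deposit | 786.36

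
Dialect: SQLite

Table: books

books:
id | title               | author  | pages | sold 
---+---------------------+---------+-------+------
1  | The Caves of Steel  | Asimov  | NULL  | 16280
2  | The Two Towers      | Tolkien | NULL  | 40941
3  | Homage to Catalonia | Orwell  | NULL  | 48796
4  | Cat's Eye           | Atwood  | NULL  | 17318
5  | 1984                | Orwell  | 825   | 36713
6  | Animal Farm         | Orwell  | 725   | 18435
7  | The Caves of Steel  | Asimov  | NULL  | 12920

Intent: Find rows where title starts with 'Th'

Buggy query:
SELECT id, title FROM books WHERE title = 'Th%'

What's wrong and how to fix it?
Bug: Wildcards only work with LIKE; '=' treats '%' as a literal character

Fix: Replace '=' with LIKE so 'Th%' is treated as a pattern

Corrected query:
SELECT id, title FROM books WHERE title LIKE 'Th%'

Result:
id | title             
---+-------------------
1  | The Caves of Steel
2  | The Two Towers    
7  | The Caves of Steel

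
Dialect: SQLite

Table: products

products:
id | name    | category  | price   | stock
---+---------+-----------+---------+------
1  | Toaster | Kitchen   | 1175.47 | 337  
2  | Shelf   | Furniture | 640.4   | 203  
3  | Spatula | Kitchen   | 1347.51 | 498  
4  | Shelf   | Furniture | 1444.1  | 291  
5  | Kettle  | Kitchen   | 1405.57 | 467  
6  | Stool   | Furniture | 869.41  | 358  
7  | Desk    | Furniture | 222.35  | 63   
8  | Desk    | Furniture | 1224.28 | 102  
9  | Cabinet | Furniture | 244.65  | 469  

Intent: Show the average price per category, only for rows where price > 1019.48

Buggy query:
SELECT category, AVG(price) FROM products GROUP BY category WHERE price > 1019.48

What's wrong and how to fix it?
Bug: Row-level WHERE must come before GROUP BY in the clause order

Fix: Place WHERE between FROM and GROUP BY

Corrected query:
SELECT category, AVG(price) FROM products WHERE price > 1019.48 GROUP BY category

Result:
category  | AVG(price) 
----------+------------
Furniture | 1334.19    
Kitchen   | 1309.516667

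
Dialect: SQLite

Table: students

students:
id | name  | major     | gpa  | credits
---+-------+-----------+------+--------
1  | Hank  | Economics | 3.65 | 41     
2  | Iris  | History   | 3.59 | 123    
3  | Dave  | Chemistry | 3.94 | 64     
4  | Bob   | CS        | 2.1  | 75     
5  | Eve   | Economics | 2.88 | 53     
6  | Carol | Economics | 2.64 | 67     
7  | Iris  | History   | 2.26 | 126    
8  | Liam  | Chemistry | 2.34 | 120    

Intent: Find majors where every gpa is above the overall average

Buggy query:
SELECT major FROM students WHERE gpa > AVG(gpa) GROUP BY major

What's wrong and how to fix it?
Bug: AVG() is an aggregate; it can't sit directly in WHERE

Fix: Compute the overall average in a scalar subquery and compare each group's MIN against it in HAVING

Corrected query:
SELECT major FROM students GROUP BY major HAVING MIN(gpa) > (SELECT AVG(gpa) FROM students)

Result:
(no rows)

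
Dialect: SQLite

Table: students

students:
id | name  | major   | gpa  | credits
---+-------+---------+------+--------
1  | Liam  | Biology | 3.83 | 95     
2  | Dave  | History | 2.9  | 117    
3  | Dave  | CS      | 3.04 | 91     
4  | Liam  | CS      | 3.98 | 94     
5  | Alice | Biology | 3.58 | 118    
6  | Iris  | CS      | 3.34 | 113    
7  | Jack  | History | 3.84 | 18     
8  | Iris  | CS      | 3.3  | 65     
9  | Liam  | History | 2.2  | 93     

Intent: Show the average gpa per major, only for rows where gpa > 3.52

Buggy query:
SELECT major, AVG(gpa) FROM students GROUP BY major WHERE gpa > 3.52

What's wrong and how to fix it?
Bug: Row-level WHERE must come before GROUP BY in the clause order

Fix: Move the WHERE clause before GROUP BY

Corrected query:
SELECT major, AVG(gpa) FROM students WHERE gpa > 3.52 GROUP BY major

Result:
major   | AVG(gpa)
--------+---------
Biology | 3.705   
CS      | 3.98    
History | 3.84    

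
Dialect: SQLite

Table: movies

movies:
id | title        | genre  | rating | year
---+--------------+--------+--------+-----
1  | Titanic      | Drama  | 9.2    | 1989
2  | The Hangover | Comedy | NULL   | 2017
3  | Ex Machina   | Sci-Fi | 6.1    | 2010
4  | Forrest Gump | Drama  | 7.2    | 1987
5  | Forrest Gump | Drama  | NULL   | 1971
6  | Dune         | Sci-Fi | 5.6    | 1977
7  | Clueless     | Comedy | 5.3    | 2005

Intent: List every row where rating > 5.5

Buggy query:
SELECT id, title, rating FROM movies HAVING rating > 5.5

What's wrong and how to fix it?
Bug: This is a non-aggregate query (no GROUP BY, no aggregates), so in SQLite the HAVING clause is invalid here; a row-level condition belongs in WHERE

Fix: Use WHERE for row-level filtering

Corrected query:
SELECT id, title, rating FROM movies WHERE rating > 5.5

Result:
id | title        | rating
---+--------------+-------
1  | Titanic      | 9.2   
3  | Ex Machina   | 6.1   
4  | Forrest Gump | 7.2   
6  | Dune         | 5.6   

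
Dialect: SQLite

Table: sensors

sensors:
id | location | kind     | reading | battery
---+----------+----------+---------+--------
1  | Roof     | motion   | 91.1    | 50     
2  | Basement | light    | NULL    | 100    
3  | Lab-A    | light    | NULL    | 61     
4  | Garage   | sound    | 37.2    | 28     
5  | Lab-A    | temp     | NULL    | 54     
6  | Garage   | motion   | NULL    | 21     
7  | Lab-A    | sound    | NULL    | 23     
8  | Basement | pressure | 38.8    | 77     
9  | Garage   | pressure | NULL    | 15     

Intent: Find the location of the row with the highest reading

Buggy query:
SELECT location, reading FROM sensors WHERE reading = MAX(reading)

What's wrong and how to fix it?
Bug: MAX(reading) is an aggregate and cannot be used directly in WHERE

Fix: Use a subquery: WHERE reading = (SELECT MAX(reading) FROM sensors)

Corrected query:
SELECT location, reading FROM sensors WHERE reading = (SELECT MAX(reading) FROM sensors)

Result:
location | reading
---------+--------
Roof     | 91.1   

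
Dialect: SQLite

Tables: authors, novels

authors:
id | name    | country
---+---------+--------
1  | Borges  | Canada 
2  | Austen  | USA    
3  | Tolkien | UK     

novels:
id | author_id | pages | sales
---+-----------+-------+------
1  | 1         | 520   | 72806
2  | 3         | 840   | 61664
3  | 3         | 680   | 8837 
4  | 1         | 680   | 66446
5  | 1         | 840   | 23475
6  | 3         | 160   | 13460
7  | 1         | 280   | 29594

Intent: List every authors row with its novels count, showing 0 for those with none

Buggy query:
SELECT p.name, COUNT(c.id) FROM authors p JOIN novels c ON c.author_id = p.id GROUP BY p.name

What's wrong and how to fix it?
Bug: An inner join excludes parents with zero children

Fix: Use LEFT JOIN so parents without children still appear (COUNT(c.id) gives 0)

Corrected query:
SELECT p.name, COUNT(c.id) FROM authors p LEFT JOIN novels c ON c.author_id = p.id GROUP BY p.name

Result:
name    | COUNT(c.id)
--------+------------
Austen  | 0          
Borges  | 4          
Tolkien | 3          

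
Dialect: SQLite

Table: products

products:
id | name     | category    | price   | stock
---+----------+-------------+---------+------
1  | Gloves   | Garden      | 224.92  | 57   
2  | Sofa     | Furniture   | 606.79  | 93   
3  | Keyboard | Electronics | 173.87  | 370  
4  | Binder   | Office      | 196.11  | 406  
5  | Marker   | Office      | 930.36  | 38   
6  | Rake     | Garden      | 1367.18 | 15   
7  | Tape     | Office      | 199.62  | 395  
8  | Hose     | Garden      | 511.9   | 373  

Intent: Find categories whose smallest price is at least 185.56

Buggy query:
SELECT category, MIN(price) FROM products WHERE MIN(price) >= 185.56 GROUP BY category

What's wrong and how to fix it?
Bug: MIN() in WHERE is a misuse of aggregate

Fix: Use HAVING for the per-group MIN condition

Corrected query:
SELECT category, MIN(price) FROM products GROUP BY category HAVING MIN(price) >= 185.56

Result:
category  | MIN(price)
----------+-----------
Furniture | 606.79    
Garden    | 224.92    
Office    | 196.11    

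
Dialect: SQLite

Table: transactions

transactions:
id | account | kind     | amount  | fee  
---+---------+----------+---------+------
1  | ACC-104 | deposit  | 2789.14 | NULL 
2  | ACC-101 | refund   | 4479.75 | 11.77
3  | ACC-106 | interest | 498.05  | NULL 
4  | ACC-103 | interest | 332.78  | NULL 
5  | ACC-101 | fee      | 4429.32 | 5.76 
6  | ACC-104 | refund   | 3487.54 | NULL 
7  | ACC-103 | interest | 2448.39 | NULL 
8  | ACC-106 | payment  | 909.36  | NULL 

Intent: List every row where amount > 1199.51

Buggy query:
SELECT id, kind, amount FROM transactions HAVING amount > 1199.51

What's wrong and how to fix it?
Bug: HAVING filters the output of aggregation, but this query has no GROUP BY and no aggregate functions, so SQLite rejects it (HAVING clause on a non-aggregate query); the condition here is per row

Fix: Replace HAVING with WHERE since the condition applies to individual rows

Corrected query:
SELECT id, kind, amount FROM transactions WHERE amount > 1199.51

Result:
id | kind     | amount 
---+----------+--------
1  | deposit  | 2789.14
2  | refund   | 4479.75
5  | fee      | 4429.32
6  | refund   | 3487.54
7  | interest | 2448.39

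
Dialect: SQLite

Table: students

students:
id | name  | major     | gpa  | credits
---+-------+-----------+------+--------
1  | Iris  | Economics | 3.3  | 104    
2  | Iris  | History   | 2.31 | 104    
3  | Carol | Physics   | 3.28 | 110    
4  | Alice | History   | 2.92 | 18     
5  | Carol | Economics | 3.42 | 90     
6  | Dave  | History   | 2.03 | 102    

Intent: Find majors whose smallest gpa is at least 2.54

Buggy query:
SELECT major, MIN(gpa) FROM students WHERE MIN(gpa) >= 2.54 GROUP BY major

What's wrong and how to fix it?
Bug: MIN() in WHERE is a misuse of aggregate

Fix: Use HAVING for the per-group MIN condition

Corrected query:
SELECT major, MIN(gpa) FROM students GROUP BY major HAVING MIN(gpa) >= 2.54

Result:
major     | MIN(gpa)
----------+---------
Economics | 3.3     
Physics   | 3.28    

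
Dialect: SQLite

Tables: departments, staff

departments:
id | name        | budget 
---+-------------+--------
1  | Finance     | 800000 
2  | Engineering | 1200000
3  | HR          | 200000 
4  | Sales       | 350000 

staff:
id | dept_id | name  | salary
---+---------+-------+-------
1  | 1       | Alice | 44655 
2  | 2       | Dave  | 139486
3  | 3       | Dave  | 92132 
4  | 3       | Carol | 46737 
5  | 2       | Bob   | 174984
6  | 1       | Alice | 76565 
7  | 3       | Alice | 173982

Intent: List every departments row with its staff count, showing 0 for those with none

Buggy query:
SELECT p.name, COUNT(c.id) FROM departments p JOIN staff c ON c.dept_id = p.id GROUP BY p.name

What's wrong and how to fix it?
Bug: An inner join excludes parents with zero children

Fix: Use LEFT JOIN so parents without children still appear (COUNT(c.id) gives 0)

Corrected query:
SELECT p.name, COUNT(c.id) FROM departments p LEFT JOIN staff c ON c.dept_id = p.id GROUP BY p.name

Result:
name        | COUNT(c.id)
------------+------------
Engineering | 2          
Finance     | 2          
HR          | 3          
Sales       | 0          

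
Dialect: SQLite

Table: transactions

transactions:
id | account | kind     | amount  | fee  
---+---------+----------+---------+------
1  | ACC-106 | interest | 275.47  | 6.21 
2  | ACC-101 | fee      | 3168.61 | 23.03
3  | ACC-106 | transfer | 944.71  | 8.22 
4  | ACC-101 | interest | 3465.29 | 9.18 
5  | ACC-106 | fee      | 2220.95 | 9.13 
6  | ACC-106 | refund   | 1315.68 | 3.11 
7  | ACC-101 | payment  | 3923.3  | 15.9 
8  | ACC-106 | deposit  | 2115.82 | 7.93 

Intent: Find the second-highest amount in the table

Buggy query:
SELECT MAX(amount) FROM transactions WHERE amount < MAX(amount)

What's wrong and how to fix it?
Bug: The inner MAX is an aggregate inside WHERE, which is not allowed

Fix: Compute the overall MAX in a subquery, then take MAX of rows below it

Corrected query:
SELECT MAX(amount) FROM transactions WHERE amount < (SELECT MAX(amount) FROM transactions)

Result:
MAX(amount)
-----------
3465.29    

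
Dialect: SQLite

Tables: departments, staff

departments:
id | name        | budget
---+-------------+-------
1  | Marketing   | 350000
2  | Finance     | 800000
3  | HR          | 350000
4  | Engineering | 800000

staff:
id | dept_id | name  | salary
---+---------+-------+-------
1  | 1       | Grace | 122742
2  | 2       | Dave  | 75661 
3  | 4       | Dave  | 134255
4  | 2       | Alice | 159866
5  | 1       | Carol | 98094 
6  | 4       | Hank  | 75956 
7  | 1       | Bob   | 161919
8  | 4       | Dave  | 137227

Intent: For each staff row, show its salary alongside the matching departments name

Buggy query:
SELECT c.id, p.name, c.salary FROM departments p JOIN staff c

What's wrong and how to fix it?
Bug: Missing join condition: each staff row is matched to all departments rows instead of just its own

Fix: Add ON c.dept_id = p.id to the JOIN

Corrected query:
SELECT c.id, p.name, c.salary FROM departments p JOIN staff c ON c.dept_id = p.id

Result:
id | name        | salary
---+-------------+-------
1  | Marketing   | 122742
2  | Finance     | 75661 
3  | Engineering | 134255
4  | Finance     | 159866
5  | Marketing   | 98094 
6  | Engineering | 75956 
7  | Marketing   | 161919
8  | Engineering | 137227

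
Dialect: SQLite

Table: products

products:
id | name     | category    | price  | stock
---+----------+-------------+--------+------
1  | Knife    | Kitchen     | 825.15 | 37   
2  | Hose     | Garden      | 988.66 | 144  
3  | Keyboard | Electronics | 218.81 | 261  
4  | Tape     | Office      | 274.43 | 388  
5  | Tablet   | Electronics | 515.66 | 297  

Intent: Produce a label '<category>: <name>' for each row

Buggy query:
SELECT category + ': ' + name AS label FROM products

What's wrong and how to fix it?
Bug: SQLite uses || for string concatenation; + coerces text to numbers (yielding 0)

Fix: Use the || operator for string concatenation

Corrected query:
SELECT category || ': ' || name AS label FROM products

Result:
label                
---------------------
Kitchen: Knife       
Garden: Hose         
Electronics: Keyboard
Office: Tape         
Electronics: Tablet  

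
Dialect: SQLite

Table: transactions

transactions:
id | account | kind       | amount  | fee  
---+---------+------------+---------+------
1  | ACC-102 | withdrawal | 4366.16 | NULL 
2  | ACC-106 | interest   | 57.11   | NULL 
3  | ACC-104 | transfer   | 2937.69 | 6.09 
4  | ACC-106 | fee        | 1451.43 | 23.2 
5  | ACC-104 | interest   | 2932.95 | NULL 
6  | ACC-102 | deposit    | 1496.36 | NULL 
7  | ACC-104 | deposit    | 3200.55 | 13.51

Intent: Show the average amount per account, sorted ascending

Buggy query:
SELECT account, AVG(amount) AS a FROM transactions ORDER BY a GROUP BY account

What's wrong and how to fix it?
Bug: ORDER BY appears before GROUP BY; SQL clause order requires GROUP BY first

Fix: Reorder: SELECT … FROM … GROUP BY … ORDER BY …

Corrected query:
SELECT account, AVG(amount) AS a FROM transactions GROUP BY account ORDER BY a

Result:
account | a      
--------+--------
ACC-106 | 754.27 
ACC-102 | 2931.26
ACC-104 | 3023.73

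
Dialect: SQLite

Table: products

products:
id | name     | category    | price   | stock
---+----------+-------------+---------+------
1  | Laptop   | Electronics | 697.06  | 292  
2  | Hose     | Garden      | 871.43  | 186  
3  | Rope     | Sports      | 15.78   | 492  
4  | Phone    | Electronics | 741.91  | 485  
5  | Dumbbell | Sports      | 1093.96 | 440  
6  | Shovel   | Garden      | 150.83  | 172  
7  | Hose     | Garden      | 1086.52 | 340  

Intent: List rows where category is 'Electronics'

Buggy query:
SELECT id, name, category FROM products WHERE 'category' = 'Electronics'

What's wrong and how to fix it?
Bug: Single quotes denote string literals in SQL; the column name is being compared as a constant string

Fix: Remove the quotes around the column name (or use double quotes for an identifier)

Corrected query:
SELECT id, name, category FROM products WHERE category = 'Electronics'

Result:
id | name   | category   
---+--------+------------
1  | Laptop | Electronics
4  | Phone  | Electronics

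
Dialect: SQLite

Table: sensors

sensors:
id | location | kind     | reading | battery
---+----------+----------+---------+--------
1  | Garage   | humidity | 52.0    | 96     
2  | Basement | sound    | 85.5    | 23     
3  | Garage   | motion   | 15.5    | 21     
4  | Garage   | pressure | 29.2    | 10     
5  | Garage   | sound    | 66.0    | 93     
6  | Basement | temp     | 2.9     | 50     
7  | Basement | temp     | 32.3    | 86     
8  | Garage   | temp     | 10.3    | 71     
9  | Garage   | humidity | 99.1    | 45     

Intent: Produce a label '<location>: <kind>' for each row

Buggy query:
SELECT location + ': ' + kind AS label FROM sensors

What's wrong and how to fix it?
Bug: SQLite uses || for string concatenation; + coerces text to numbers (yielding 0)

Fix: Use the || operator for string concatenation

Corrected query:
SELECT location || ': ' || kind AS label FROM sensors

Result:
label           
----------------
Garage: humidity
Basement: sound 
Garage: motion  
Garage: pressure
Garage: sound   
Basement: temp  
Basement: temp  
Garage: temp    
Garage: humidity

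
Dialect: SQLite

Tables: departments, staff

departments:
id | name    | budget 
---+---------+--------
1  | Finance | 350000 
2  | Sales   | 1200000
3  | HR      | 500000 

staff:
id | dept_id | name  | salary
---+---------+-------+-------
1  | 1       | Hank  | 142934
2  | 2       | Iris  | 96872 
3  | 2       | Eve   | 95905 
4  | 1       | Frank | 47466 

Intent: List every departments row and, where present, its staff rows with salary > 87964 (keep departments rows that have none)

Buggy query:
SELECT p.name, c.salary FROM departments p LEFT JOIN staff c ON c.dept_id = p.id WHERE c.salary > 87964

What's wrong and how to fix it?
Bug: Filtering c.salary in WHERE discards the NULL rows produced by LEFT JOIN, turning it into an inner join

Fix: Put 'c.salary > 87964' in the JOIN's ON clause instead of WHERE

Corrected query:
SELECT p.name, c.salary FROM departments p LEFT JOIN staff c ON c.dept_id = p.id AND c.salary > 87964

Result:
name    | salary
--------+-------
Finance | 142934
Sales   | 95905 
Sales   | 96872 
HR      | NULL  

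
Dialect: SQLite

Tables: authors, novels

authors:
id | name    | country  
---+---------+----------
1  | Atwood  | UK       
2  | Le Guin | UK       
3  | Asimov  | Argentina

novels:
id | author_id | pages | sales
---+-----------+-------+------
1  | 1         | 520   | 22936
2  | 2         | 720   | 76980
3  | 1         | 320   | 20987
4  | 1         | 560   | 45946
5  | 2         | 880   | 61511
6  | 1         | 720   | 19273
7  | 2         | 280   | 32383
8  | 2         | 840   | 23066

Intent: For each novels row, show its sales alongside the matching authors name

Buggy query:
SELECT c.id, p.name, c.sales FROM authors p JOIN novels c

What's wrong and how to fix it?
Bug: Missing join condition: each novels row is matched to all authors rows instead of just its own

Fix: Specify the join condition linking the foreign key to the parent id

Corrected query:
SELECT c.id, p.name, c.sales FROM authors p JOIN novels c ON c.author_id = p.id

Result:
id | name    | sales
---+---------+------
1  | Atwood  | 22936
2  | Le Guin | 76980
3  | Atwood  | 20987
4  | Atwood  | 45946
5  | Le Guin | 61511
6  | Atwood  | 19273
7  | Le Guin | 32383
8  | Le Guin | 23066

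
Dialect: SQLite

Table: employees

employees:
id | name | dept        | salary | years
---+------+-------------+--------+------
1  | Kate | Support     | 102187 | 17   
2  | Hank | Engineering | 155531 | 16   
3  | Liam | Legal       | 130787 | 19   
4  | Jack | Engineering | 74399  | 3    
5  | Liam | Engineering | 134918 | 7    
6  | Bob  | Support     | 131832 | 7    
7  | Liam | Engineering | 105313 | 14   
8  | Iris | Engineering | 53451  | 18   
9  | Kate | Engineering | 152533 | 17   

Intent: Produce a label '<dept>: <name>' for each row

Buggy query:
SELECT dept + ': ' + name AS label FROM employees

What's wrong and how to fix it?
Bug: SQLite uses || for string concatenation; + coerces text to numbers (yielding 0)

Fix: Use the || operator for string concatenation

Corrected query:
SELECT dept || ': ' || name AS label FROM employees

Result:
label            
-----------------
Support: Kate    
Engineering: Hank
Legal: Liam      
Engineering: Jack
Engineering: Liam
Support: Bob     
Engineering: Liam
Engineering: Iris
Engineering: Kate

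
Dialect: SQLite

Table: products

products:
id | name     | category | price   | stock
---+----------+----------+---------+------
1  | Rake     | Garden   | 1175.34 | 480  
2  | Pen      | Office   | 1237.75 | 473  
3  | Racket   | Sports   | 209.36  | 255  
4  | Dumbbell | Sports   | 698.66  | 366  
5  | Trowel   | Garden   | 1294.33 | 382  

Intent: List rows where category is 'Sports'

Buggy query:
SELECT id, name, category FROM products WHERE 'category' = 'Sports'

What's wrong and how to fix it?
Bug: Single quotes denote string literals in SQL; the column name is being compared as a constant string

Fix: Reference the column as category without single quotes

Corrected query:
SELECT id, name, category FROM products WHERE category = 'Sports'

Result:
id | name     | category
---+----------+---------
3  | Racket   | Sports  
4  | Dumbbell | Sports  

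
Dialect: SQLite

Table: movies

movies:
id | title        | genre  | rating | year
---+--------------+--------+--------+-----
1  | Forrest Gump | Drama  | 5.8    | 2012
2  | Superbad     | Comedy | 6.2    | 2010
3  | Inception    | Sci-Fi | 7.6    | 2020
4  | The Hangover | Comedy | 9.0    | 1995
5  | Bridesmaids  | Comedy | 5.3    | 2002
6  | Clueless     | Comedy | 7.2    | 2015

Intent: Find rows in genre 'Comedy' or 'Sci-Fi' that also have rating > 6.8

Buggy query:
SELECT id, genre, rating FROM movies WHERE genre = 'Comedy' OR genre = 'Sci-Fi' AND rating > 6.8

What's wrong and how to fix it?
Bug: Without parentheses, AND is evaluated before OR, so the rating filter only applies to the 'Sci-Fi' branch

Fix: Group the OR with parentheses (or use IN), then AND the threshold

Corrected query:
SELECT id, genre, rating FROM movies WHERE (genre = 'Comedy' OR genre = 'Sci-Fi') AND rating > 6.8

Result:
id | genre  | rating
---+--------+-------
3  | Sci-Fi | 7.6   
4  | Comedy | 9     
6  | Comedy | 7.2   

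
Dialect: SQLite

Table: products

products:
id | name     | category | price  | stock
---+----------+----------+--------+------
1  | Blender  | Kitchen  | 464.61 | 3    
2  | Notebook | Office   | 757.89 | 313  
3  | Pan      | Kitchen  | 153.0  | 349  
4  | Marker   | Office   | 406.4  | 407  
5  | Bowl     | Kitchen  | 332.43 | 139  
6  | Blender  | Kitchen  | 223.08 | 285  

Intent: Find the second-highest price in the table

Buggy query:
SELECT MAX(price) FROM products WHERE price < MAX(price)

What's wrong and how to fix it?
Bug: The inner MAX is an aggregate inside WHERE, which is not allowed

Fix: Put the inner MAX in a scalar subquery

Corrected query:
SELECT MAX(price) FROM products WHERE price < (SELECT MAX(price) FROM products)

Result:
MAX(price)
----------
464.61    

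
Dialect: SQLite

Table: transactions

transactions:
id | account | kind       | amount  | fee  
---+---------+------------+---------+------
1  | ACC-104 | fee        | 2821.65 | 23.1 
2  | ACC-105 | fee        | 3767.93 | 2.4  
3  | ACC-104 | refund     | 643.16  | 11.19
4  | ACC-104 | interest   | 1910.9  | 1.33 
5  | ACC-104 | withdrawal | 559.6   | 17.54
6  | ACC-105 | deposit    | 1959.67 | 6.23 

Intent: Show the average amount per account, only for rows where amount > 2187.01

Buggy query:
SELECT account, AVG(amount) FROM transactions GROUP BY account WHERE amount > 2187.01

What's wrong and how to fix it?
Bug: Row-level WHERE must come before GROUP BY in the clause order

Fix: Move the WHERE clause before GROUP BY

Corrected query:
SELECT account, AVG(amount) FROM transactions WHERE amount > 2187.01 GROUP BY account

Result:
account | AVG(amount)
--------+------------
ACC-104 | 2821.65    
ACC-105 | 3767.93    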